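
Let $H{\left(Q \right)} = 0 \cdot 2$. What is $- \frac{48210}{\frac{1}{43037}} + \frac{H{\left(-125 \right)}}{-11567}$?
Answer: $-2074813770$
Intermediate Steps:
$H{\left(Q \right)} = 0$
$- \frac{48210}{\frac{1}{43037}} + \frac{H{\left(-125 \right)}}{-11567} = - \frac{48210}{\frac{1}{43037}} + \frac{0}{-11567} = - 48210 \frac{1}{\frac{1}{43037}} + 0 \left(- \frac{1}{11567}\right) = \left(-48210\right) 43037 + 0 = -2074813770 + 0 = -2074813770$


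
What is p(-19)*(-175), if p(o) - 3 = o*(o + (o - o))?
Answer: -63700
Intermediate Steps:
p(o) = 3 + o² (p(o) = 3 + o*(o + (o - o)) = 3 + o*(o + 0) = 3 + o*o = 3 + o²)
p(-19)*(-175) = (3 + (-19)²)*(-175) = (3 + 361)*(-175) = 364*(-175) = -63700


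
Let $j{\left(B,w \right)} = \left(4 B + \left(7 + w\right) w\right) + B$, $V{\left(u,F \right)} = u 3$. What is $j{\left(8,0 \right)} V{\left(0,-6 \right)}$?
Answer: $0$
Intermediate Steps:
$V{\left(u,F \right)} = 3 u$
$j{\left(B,w \right)} = 5 B + w \left(7 + w\right)$ ($j{\left(B,w \right)} = \left(4 B + w \left(7 + w\right)\right) + B = 5 B + w \left(7 + w\right)$)
$j{\left(8,0 \right)} V{\left(0,-6 \right)} = \left(0^{2} + 5 \cdot 8 + 7 \cdot 0\right) 3 \cdot 0 = \left(0 + 40 + 0\right) 0 = 40 \cdot 0 = 0$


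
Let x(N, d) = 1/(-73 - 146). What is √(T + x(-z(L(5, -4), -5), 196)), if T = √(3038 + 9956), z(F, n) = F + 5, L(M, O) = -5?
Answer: √(-219 + 47961*√12994)/219 ≈ 10.676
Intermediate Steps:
z(F, n) = 5 + F
x(N, d) = -1/219 (x(N, d) = 1/(-219) = -1/219)
T = √12994 ≈ 113.99
√(T + x(-z(L(5, -4), -5), 196)) = √(√12994 - 1/219) = √(-1/219 + √12994)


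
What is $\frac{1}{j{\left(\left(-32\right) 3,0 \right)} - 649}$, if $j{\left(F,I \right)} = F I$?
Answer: $- \frac{1}{649} \approx -0.0015408$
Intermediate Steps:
$\frac{1}{j{\left(\left(-32\right) 3,0 \right)} - 649} = \frac{1}{\left(-32\right) 3 \cdot 0 - 649} = \frac{1}{\left(-96\right) 0 - 649} = \frac{1}{0 - 649} = \frac{1}{-649} = - \frac{1}{649}$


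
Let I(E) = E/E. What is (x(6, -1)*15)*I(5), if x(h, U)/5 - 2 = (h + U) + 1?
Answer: 600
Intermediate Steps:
I(E) = 1
x(h, U) = 15 + 5*U + 5*h (x(h, U) = 10 + 5*((h + U) + 1) = 10 + 5*((U + h) + 1) = 10 + 5*(1 + U + h) = 10 + (5 + 5*U + 5*h) = 15 + 5*U + 5*h)
(x(6, -1)*15)*I(5) = ((15 + 5*(-1) + 5*6)*15)*1 = ((15 - 5 + 30)*15)*1 = (40*15)*1 = 600*1 = 600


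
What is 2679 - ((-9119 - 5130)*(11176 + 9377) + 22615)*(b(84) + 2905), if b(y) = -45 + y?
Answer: 862112372087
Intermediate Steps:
2679 - ((-9119 - 5130)*(11176 + 9377) + 22615)*(b(84) + 2905) = 2679 - ((-9119 - 5130)*(11176 + 9377) + 22615)*((-45 + 84) + 2905) = 2679 - (-14249*20553 + 22615)*(39 + 2905) = 2679 - (-292859697 + 22615)*2944 = 2679 - (-292837082)*2944 = 2679 - 1*(-862112369408) = 2679 + 862112369408 = 862112372087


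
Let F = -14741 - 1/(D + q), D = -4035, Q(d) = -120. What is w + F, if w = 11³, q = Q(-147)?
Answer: -55718549/4155 ≈ -13410.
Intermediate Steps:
q = -120
w = 1331
F = -61248854/4155 (F = -14741 - 1/(-4035 - 120) = -14741 - 1/(-4155) = -14741 - 1*(-1/4155) = -14741 + 1/4155 = -61248854/4155 ≈ -14741.)
w + F = 1331 - 61248854/4155 = -55718549/4155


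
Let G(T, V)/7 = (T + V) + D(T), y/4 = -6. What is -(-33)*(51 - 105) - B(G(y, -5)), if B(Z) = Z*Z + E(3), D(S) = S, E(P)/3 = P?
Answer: -139432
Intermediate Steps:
y = -24 (y = 4*(-6) = -24)
E(P) = 3*P
G(T, V) = 7*V + 14*T (G(T, V) = 7*((T + V) + T) = 7*(V + 2*T) = 7*V + 14*T)
B(Z) = 9 + Z² (B(Z) = Z*Z + 3*3 = Z² + 9 = 9 + Z²)
-(-33)*(51 - 105) - B(G(y, -5)) = -(-33)*(51 - 105) - (9 + (7*(-5) + 14*(-24))²) = -(-33)*(-54) - (9 + (-35 - 336)²) = -1*1782 - (9 + (-371)²) = -1782 - (9 + 137641) = -1782 - 1*137650 = -1782 - 137650 = -139432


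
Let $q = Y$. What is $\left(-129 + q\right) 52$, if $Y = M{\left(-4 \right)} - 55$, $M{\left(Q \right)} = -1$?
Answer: $-9620$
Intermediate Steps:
$Y = -56$ ($Y = -1 - 55 = -56$)
$q = -56$
$\left(-129 + q\right) 52 = \left(-129 - 56\right) 52 = \left(-185\right) 52 = -9620$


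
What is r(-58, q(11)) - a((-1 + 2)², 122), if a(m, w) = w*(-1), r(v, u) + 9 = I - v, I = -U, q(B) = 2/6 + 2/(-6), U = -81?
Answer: 252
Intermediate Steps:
q(B) = 0 (q(B) = 2*(⅙) + 2*(-⅙) = ⅓ - ⅓ = 0)
I = 81 (I = -1*(-81) = 81)
r(v, u) = 72 - v (r(v, u) = -9 + (81 - v) = 72 - v)
a(m, w) = -w
r(-58, q(11)) - a((-1 + 2)², 122) = (72 - 1*(-58)) - (-1)*122 = (72 + 58) - 1*(-122) = 130 + 122 = 252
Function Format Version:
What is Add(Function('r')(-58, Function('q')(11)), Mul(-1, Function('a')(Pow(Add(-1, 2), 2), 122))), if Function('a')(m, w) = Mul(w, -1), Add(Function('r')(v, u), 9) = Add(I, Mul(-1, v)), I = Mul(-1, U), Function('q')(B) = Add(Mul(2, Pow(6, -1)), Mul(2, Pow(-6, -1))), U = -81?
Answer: 252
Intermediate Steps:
Function('q')(B) = 0 (Function('q')(B) = Add(Mul(2, Rational(1, 6)), Mul(2, Rational(-1, 6))) = Add(Rational(1, 3), Rational(-1, 3)) = 0)
I = 81 (I = Mul(-1, -81) = 81)
Function('r')(v, u) = Add(72, Mul(-1, v)) (Function('r')(v, u) = Add(-9, Add(81, Mul(-1, v))) = Add(72, Mul(-1, v)))
Function('a')(m, w) = Mul(-1, w)
Add(Function('r')(-58, Function('q')(11)), Mul(-1, Function('a')(Pow(Add(-1, 2), 2), 122))) = Add(Add(72, Mul(-1, -58)), Mul(-1, Mul(-1, 122))) = Add(Add(72, 58), Mul(-1, -122)) = Add(130, 122) = 252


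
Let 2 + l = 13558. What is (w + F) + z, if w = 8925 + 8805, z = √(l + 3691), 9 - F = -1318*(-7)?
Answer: 8513 + √17247 ≈ 8644.3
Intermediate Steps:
l = 13556 (l = -2 + 13558 = 13556)
F = -9217 (F = 9 - (-1318)*(-7) = 9 - 1*9226 = 9 - 9226 = -9217)
z = √17247 (z = √(13556 + 3691) = √17247 ≈ 131.33)
w = 17730
(w + F) + z = (17730 - 9217) + √17247 = 8513 + √17247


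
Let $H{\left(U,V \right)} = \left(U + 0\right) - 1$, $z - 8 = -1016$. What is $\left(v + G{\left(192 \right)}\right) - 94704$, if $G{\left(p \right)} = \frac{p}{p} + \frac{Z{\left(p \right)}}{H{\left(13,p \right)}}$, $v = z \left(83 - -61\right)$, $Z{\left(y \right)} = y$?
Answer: $-239839$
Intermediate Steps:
$z = -1008$ ($z = 8 - 1016 = -1008$)
$H{\left(U,V \right)} = -1 + U$ ($H{\left(U,V \right)} = U - 1 = -1 + U$)
$v = -145152$ ($v = - 1008 \left(83 - -61\right) = - 1008 \left(83 + 61\right) = \left(-1008\right) 144 = -145152$)
$G{\left(p \right)} = 1 + \frac{p}{12}$ ($G{\left(p \right)} = \frac{p}{p} + \frac{p}{-1 + 13} = 1 + \frac{p}{12}$)
$\left(v + G{\left(192 \right)}\right) - 94704 = \left(-145152 + \left(1 + \frac{1}{12} \cdot 192\right)\right) - 94704 = \left(-145152 + \left(1 + 16\right)\right) - 94704 = \left(-145152 + 17\right) - 94704 = -145135 - 94704 = -239839$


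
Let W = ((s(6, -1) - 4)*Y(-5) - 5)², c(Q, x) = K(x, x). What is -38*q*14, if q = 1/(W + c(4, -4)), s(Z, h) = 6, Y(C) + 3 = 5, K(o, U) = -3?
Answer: 266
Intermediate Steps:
Y(C) = 2 (Y(C) = -3 + 5 = 2)
c(Q, x) = -3
W = 1 (W = ((6 - 4)*2 - 5)² = (2*2 - 5)² = (4 - 5)² = (-1)² = 1)
q = -½ (q = 1/(1 - 3) = 1/(-2) = -½ ≈ -0.50000)
-38*q*14 = -38*(-½)*14 = 19*14 = 266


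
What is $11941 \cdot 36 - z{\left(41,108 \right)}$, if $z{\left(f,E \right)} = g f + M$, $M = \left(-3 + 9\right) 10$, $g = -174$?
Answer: $436950$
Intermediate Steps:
$M = 60$ ($M = 6 \cdot 10 = 60$)
$z{\left(f,E \right)} = 60 - 174 f$ ($z{\left(f,E \right)} = - 174 f + 60 = 60 - 174 f$)
$11941 \cdot 36 - z{\left(41,108 \right)} = 11941 \cdot 36 - \left(60 - 7134\right) = 429876 - \left(60 - 7134\right) = 429876 - -7074 = 429876 + 7074 = 436950$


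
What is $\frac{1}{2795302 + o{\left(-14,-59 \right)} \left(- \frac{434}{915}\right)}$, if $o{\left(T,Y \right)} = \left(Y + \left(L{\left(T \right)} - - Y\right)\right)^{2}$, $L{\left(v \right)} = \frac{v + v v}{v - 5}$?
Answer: $\frac{110105}{306926697782} \approx 3.5873 \cdot 10^{-7}$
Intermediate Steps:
$L{\left(v \right)} = \frac{v + v^{2}}{-5 + v}$
$o{\left(T,Y \right)} = \left(2 Y + \frac{T \left(1 + T\right)}{-5 + T}\right)^{2}$ ($o{\left(T,Y \right)} = \left(Y + \left(\frac{T \left(1 + T\right)}{-5 + T} - - Y\right)\right)^{2} = \left(Y + \left(\frac{T \left(1 + T\right)}{-5 + T} + Y\right)\right)^{2} = \left(Y + \left(Y + \frac{T \left(1 + T\right)}{-5 + T}\right)\right)^{2} = \left(2 Y + \frac{T \left(1 + T\right)}{-5 + T}\right)^{2}$)
$\frac{1}{2795302 + o{\left(-14,-59 \right)} \left(- \frac{434}{915}\right)} = \frac{1}{2795302 + \frac{\left(- 14 \left(1 - 14\right) + 2 \left(-59\right) \left(-5 - 14\right)\right)^{2}}{\left(-5 - 14\right)^{2}} \left(- \frac{434}{915}\right)} = \frac{1}{2795302 + \frac{\left(\left(-14\right) \left(-13\right) + 2 \left(-59\right) \left(-19\right)\right)^{2}}{361} \left(\left(-434\right) \frac{1}{915}\right)} = \frac{1}{2795302 + \frac{\left(182 + 2242\right)^{2}}{361} \left(- \frac{434}{915}\right)} = \frac{1}{2795302 + \frac{2424^{2}}{361} \left(- \frac{434}{915}\right)} = \frac{1}{2795302 + \frac{1}{361} \cdot 5875776 \left(- \frac{434}{915}\right)} = \frac{1}{2795302 + \frac{5875776}{361} \left(- \frac{434}{915}\right)} = \frac{1}{2795302 - \frac{850028928}{110105}} = \frac{1}{\frac{306926697782}{110105}} = \frac{110105}{306926697782}$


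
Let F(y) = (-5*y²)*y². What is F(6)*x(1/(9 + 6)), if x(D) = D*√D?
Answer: -144*√15/5 ≈ -111.54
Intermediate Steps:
F(y) = -5*y⁴
x(D) = D^(3/2)
F(6)*x(1/(9 + 6)) = (-5*6⁴)*(1/(9 + 6))^(3/2) = (-5*1296)*(1/15)^(3/2) = -144*√15/5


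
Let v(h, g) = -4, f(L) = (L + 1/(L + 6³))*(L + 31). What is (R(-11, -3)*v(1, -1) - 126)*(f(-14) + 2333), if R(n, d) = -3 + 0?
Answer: -24122799/101 ≈ -2.3884e+5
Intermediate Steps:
f(L) = (31 + L)*(L + 1/(216 + L)) (f(L) = (L + 1/(L + 216))*(31 + L) = (L + 1/(216 + L))*(31 + L) = (31 + L)*(L + 1/(216 + L)))
R(n, d) = -3
(R(-11, -3)*v(1, -1) - 126)*(f(-14) + 2333) = (-3*(-4) - 126)*((31 + (-14)³ + 247*(-14)² + 6697*(-14))/(216 - 14) + 2333) = (12 - 126)*((31 - 2744 + 247*196 - 93758)/202 + 2333) = -114*((31 - 2744 + 48412 - 93758)/202 + 2333) = -114*((1/202)*(-48059) + 2333) = -114*(-48059/202 + 2333) = -114*423207/202 = -24122799/101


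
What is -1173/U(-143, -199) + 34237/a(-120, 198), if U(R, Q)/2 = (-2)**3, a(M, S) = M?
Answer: -50879/240 ≈ -212.00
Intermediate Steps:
U(R, Q) = -16 (U(R, Q) = 2*(-2)**3 = 2*(-8) = -16)
-1173/U(-143, -199) + 34237/a(-120, 198) = -1173/(-16) + 34237/(-120) = -1173*(-1/16) + 34237*(-1/120) = 1173/16 - 34237/120 = -50879/240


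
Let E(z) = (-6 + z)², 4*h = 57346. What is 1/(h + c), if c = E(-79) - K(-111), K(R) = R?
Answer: 2/43345 ≈ 4.6141e-5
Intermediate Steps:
h = 28673/2 (h = (¼)*57346 = 28673/2 ≈ 14337.)
c = 7336 (c = (-6 - 79)² - 1*(-111) = (-85)² + 111 = 7225 + 111 = 7336)
1/(h + c) = 1/(28673/2 + 7336) = 1/(43345/2) = 2/43345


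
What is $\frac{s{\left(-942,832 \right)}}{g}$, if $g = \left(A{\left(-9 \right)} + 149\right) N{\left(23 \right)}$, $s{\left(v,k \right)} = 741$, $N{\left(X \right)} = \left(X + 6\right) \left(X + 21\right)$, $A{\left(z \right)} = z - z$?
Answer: $\frac{741}{190124} \approx 0.0038975$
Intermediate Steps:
$A{\left(z \right)} = 0$
$N{\left(X \right)} = \left(6 + X\right) \left(21 + X\right)$
$g = 190124$ ($g = \left(0 + 149\right) \left(126 + 23^{2} + 27 \cdot 23\right) = 149 \left(126 + 529 + 621\right) = 149 \cdot 1276 = 190124$)
$\frac{s{\left(-942,832 \right)}}{g} = \frac{741}{190124}$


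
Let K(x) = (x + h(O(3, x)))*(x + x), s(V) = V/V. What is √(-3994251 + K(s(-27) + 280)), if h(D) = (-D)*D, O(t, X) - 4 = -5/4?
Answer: I*√61449266/4 ≈ 1959.7*I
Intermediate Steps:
s(V) = 1
O(t, X) = 11/4 (O(t, X) = 4 - 5/4 = 11/4)
h(D) = -D²
K(x) = 2*x*(-121/16 + x) (K(x) = (x - (11/4)²)*(x + x) = (x - 1*121/16)*(2*x) = (x - 121/16)*(2*x) = (-121/16 + x)*(2*x) = 2*x*(-121/16 + x))
√(-3994251 + K(s(-27) + 280)) = √(-3994251 + (1 + 280)*(-121 + 16*(1 + 280))/8) = √(-3994251 + (⅛)*281*(-121 + 16*281)) = √(-3994251 + (⅛)*281*(-121 + 4496)) = √(-3994251 + (⅛)*281*4375) = √(-3994251 + 1229375/8) = √(-30724633/8) = I*√61449266/4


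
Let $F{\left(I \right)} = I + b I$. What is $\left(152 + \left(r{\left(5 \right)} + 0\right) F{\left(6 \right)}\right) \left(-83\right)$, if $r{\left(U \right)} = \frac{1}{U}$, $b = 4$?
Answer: $-13114$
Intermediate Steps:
$F{\left(I \right)} = 5 I$ ($F{\left(I \right)} = I + 4 I = 5 I$)
$\left(152 + \left(r{\left(5 \right)} + 0\right) F{\left(6 \right)}\right) \left(-83\right) = \left(152 + \left(\frac{1}{5} + 0\right) 5 \cdot 6\right) \left(-83\right) = \left(152 + \left(\frac{1}{5} + 0\right) 30\right) \left(-83\right) = \left(152 + \frac{1}{5} \cdot 30\right) \left(-83\right) = \left(152 + 6\right) \left(-83\right) = 158 \left(-83\right) = -13114$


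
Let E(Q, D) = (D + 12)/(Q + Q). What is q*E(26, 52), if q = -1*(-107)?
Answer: 1712/13 ≈ 131.69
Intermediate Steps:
E(Q, D) = (12 + D)/(2*Q) (E(Q, D) = (12 + D)/((2*Q)) = (12 + D)*(1/(2*Q)) = (12 + D)/(2*Q))
q = 107
q*E(26, 52) = 107*((½)*(12 + 52)/26) = 107*((½)*(1/26)*64) = 107*(16/13) = 1712/13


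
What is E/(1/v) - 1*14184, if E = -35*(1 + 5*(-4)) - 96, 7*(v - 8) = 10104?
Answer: 5681752/7 ≈ 8.1168e+5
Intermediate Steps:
v = 10160/7 (v = 8 + (1/7)*10104 = 8 + 10104/7 = 10160/7 ≈ 1451.4)
E = 569 (E = -35*(1 - 20) - 96 = -35*(-19) - 96 = 665 - 96 = 569)
E/(1/v) - 1*14184 = 569/(1/(10160/7)) - 1*14184 = 569/(7/10160) - 14184 = 569*(10160/7) - 14184 = 5781040/7 - 14184 = 5681752/7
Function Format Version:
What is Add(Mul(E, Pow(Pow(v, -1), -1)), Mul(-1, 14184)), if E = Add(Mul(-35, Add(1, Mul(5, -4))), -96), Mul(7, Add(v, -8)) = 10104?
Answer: Rational(5681752, 7) ≈ 8.1168e+5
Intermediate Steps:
v = Rational(10160, 7) (v = Add(8, Mul(Rational(1, 7), 10104)) = Add(8, Rational(10104, 7)) = Rational(10160, 7) ≈ 1451.4)
E = 569 (E = Add(Mul(-35, Add(1, -20)), -96) = Add(Mul(-35, -19), -96) = Add(665, -96) = 569)
Add(Mul(E, Pow(Pow(v, -1), -1)), Mul(-1, 14184)) = Add(Mul(569, Pow(Pow(Rational(10160, 7), -1), -1)), Mul(-1, 14184)) = Add(Mul(569, Pow(Rational(7, 10160), -1)), -14184) = Add(Mul(569, Rational(10160, 7)), -14184) = Add(Rational(5781040, 7), -14184) = Rational(5681752, 7)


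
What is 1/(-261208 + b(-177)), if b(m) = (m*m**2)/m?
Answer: -1/229879 ≈ -4.3501e-6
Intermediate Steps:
b(m) = m**2 (b(m) = m**3/m = m**2)
1/(-261208 + b(-177)) = 1/(-261208 + (-177)**2) = 1/(-261208 + 31329) = 1/(-229879) = -1/229879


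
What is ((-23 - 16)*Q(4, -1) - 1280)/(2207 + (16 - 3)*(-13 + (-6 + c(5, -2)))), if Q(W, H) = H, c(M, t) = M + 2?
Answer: -1241/2051 ≈ -0.60507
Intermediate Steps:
c(M, t) = 2 + M
((-23 - 16)*Q(4, -1) - 1280)/(2207 + (16 - 3)*(-13 + (-6 + c(5, -2)))) = ((-23 - 16)*(-1) - 1280)/(2207 + (16 - 3)*(-13 + (-6 + (2 + 5)))) = (-39*(-1) - 1280)/(2207 + 13*(-13 + (-6 + 7))) = (39 - 1280)/(2207 + 13*(-13 + 1)) = -1241/(2207 + 13*(-12)) = -1241/(2207 - 156) = -1241/2051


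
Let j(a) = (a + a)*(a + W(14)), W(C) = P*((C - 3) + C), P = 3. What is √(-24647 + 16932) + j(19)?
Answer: 3572 + I*√7715 ≈ 3572.0 + 87.835*I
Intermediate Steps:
W(C) = -9 + 6*C (W(C) = 3*((C - 3) + C) = 3*((-3 + C) + C) = 3*(-3 + 2*C) = -9 + 6*C)
j(a) = 2*a*(75 + a) (j(a) = (a + a)*(a + (-9 + 6*14)) = (2*a)*(a + (-9 + 84)) = (2*a)*(a + 75) = (2*a)*(75 + a) = 2*a*(75 + a))
√(-24647 + 16932) + j(19) = √(-24647 + 16932) + 2*19*(75 + 19) = √(-7715) + 2*19*94 = I*√7715 + 3572 = 3572 + I*√7715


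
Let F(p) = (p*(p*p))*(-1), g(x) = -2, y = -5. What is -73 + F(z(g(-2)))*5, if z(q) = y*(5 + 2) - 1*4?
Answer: 296522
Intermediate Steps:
z(q) = -39 (z(q) = -5*(5 + 2) - 1*4 = -5*7 - 4 = -35 - 4 = -39)
F(p) = -p³ (F(p) = (p*p²)*(-1) = p³*(-1) = -p³)
-73 + F(z(g(-2)))*5 = -73 - 1*(-39)³*5 = -73 - 1*(-59319)*5 = -73 + 59319*5 = -73 + 296595 = 296522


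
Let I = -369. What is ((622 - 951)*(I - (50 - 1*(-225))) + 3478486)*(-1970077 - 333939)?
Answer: -8502653093792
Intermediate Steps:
((622 - 951)*(I - (50 - 1*(-225))) + 3478486)*(-1970077 - 333939) = ((622 - 951)*(-369 - (50 - 1*(-225))) + 3478486)*(-1970077 - 333939) = (-329*(-369 - (50 + 225)) + 3478486)*(-2304016) = (-329*(-369 - 1*275) + 3478486)*(-2304016) = (-329*(-369 - 275) + 3478486)*(-2304016) = (-329*(-644) + 3478486)*(-2304016) = (211876 + 3478486)*(-2304016) = 3690362*(-2304016) = -8502653093792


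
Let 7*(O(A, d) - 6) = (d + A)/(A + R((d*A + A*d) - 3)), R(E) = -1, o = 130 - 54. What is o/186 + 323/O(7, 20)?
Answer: 1520/31 ≈ 49.032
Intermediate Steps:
o = 76
O(A, d) = 6 + (A + d)/(7*(-1 + A)) (O(A, d) = 6 + ((d + A)/(A - 1))/7 = 6 + ((A + d)/(-1 + A))/7 = 6 + (A + d)/(7*(-1 + A)))
o/186 + 323/O(7, 20) = 76/186 + 323/(((-42 + 20 + 43*7)/(7*(-1 + 7)))) = 76*(1/186) + 323/(((⅐)*(-42 + 20 + 301)/6)) = 38/93 + 323/(((⅐)*(⅙)*279)) = 38/93 + 323/(93/14) = 38/93 + 323*(14/93) = 38/93 + 4522/93 = 1520/31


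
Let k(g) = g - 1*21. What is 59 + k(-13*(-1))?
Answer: 51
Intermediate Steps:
k(g) = -21 + g (k(g) = g - 21 = -21 + g)
59 + k(-13*(-1)) = 59 + (-21 - 13*(-1)) = 59 + (-21 + 13) = 59 - 8 = 51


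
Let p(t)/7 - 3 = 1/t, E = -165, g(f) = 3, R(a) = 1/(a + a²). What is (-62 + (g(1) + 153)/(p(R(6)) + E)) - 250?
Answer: -7774/25 ≈ -310.96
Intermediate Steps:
p(t) = 21 + 7/t (p(t) = 21 + 7*(1/t) = 21 + 7/t)
(-62 + (g(1) + 153)/(p(R(6)) + E)) - 250 = (-62 + (3 + 153)/((21 + 7/((1/(6*(1 + 6))))) - 165)) - 250 = (-62 + 156/((21 + 7/(((⅙)/7))) - 165)) - 250 = (-62 + 156/((21 + 7/(((⅙)*(⅐)))) - 165)) - 250 = (-62 + 156/((21 + 7/(1/42)) - 165)) - 250 = (-62 + 156/((21 + 7*42) - 165)) - 250 = (-62 + 156/((21 + 294) - 165)) - 250 = (-62 + 156/(315 - 165)) - 250 = (-62 + 156/150) - 250 = (-62 + 156*(1/150)) - 250 = (-62 + 26/25) - 250 = -1524/25 - 250 = -7774/25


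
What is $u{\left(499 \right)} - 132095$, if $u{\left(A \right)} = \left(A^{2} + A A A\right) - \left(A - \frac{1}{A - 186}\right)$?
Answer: $\frac{38927154579}{313} \approx 1.2437 \cdot 10^{8}$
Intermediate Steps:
$u{\left(A \right)} = A^{2} + A^{3} + \frac{1}{-186 + A} - A$ ($u{\left(A \right)} = \left(A^{2} + A^{2} A\right) - \left(A - \frac{1}{-186 + A}\right) = \left(A^{2} + A^{3}\right) - \left(A - \frac{1}{-186 + A}\right) = A^{2} + A^{3} + \frac{1}{-186 + A} - A$)
$u{\left(499 \right)} - 132095 = \frac{1 + 499^{4} - 187 \cdot 499^{2} - 185 \cdot 499^{3} + 186 \cdot 499}{-186 + 499} - 132095 = \frac{1 + 62001498001 - 46563187 - 22986527315 + 92814}{313} - 132095 = \frac{1}{313} \cdot 38968500314 - 132095 = \frac{38968500314}{313} - 132095 = \frac{38927154579}{313}$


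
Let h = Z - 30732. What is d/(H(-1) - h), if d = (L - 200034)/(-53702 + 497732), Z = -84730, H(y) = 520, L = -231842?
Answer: -107969/12874871865 ≈ -8.3860e-6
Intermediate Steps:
h = -115462 (h = -84730 - 30732 = -115462)
d = -215938/222015 (d = (-231842 - 200034)/(-53702 + 497732) = -431876/444030 = -431876*1/444030 = -215938/222015 ≈ -0.97263)
d/(H(-1) - h) = -215938/(222015*(520 - 1*(-115462))) = -215938/(222015*(520 + 115462)) = -215938/222015/115982 = -215938/222015*1/115982 = -107969/12874871865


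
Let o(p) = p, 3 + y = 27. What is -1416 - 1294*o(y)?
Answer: -32472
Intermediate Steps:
y = 24 (y = -3 + 27 = 24)
-1416 - 1294*o(y) = -1416 - 1294*24 = -1416 - 31056 = -32472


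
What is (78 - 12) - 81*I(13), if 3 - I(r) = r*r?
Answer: 13512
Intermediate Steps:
I(r) = 3 - r² (I(r) = 3 - r*r = 3 - r²)
(78 - 12) - 81*I(13) = (78 - 12) - 81*(3 - 1*13²) = 66 - 81*(3 - 1*169) = 66 - 81*(3 - 169) = 66 - 81*(-166) = 66 + 13446 = 13512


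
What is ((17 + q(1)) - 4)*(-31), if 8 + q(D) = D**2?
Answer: -186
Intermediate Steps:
q(D) = -8 + D**2
((17 + q(1)) - 4)*(-31) = ((17 + (-8 + 1**2)) - 4)*(-31) = ((17 + (-8 + 1)) - 4)*(-31) = ((17 - 7) - 4)*(-31) = (10 - 4)*(-31) = 6*(-31) = -186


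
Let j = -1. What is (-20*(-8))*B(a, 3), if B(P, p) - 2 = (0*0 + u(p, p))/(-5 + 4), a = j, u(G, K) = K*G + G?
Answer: -1600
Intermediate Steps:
u(G, K) = G + G*K (u(G, K) = G*K + G = G + G*K)
a = -1
B(P, p) = 2 - p*(1 + p) (B(P, p) = 2 + (0*0 + p*(1 + p))/(-5 + 4) = 2 + (0 + p*(1 + p))/(-1) = 2 + (p*(1 + p))*(-1) = 2 - p*(1 + p))
(-20*(-8))*B(a, 3) = (-20*(-8))*(2 - 1*3*(1 + 3)) = 160*(2 - 1*3*4) = 160*(2 - 12) = 160*(-10) = -1600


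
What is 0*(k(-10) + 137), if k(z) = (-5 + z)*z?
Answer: 0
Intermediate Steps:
k(z) = z*(-5 + z)
0*(k(-10) + 137) = 0*(-10*(-5 - 10) + 137) = 0*(-10*(-15) + 137) = 0*(150 + 137) = 0*287 = 0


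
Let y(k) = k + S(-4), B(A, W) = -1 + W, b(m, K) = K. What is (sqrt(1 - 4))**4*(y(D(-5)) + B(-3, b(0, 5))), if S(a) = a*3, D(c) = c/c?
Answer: -63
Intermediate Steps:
D(c) = 1
S(a) = 3*a
y(k) = -12 + k (y(k) = k + 3*(-4) = k - 12 = -12 + k)
(sqrt(1 - 4))**4*(y(D(-5)) + B(-3, b(0, 5))) = (sqrt(1 - 4))**4*((-12 + 1) + (-1 + 5)) = (sqrt(-3))**4*(-11 + 4) = (I*sqrt(3))**4*(-7) = 9*(-7) = -63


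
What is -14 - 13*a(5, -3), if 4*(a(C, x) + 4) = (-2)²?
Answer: 25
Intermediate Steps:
a(C, x) = -3 (a(C, x) = -4 + (¼)*(-2)² = -4 + (¼)*4 = -4 + 1 = -3)
-14 - 13*a(5, -3) = -14 - 13*(-3) = -14 + 39 = 25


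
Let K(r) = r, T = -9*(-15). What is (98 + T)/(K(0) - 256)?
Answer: -233/256 ≈ -0.91016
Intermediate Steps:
T = 135
(98 + T)/(K(0) - 256) = (98 + 135)/(0 - 256) = 233/(-256) = 233*(-1/256) = -233/256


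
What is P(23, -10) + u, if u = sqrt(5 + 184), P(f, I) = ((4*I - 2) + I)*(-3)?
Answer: 156 + 3*sqrt(21) ≈ 169.75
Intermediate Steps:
P(f, I) = 6 - 15*I (P(f, I) = ((-2 + 4*I) + I)*(-3) = (-2 + 5*I)*(-3) = 6 - 15*I)
u = 3*sqrt(21) (u = sqrt(189) = 3*sqrt(21) ≈ 13.748)
P(23, -10) + u = (6 - 15*(-10)) + 3*sqrt(21) = (6 + 150) + 3*sqrt(21) = 156 + 3*sqrt(21)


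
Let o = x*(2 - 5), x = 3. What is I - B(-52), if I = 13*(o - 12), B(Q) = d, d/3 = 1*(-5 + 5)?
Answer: -273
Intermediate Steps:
o = -9 (o = 3*(2 - 5) = 3*(-3) = -9)
d = 0 (d = 3*(1*(-5 + 5)) = 3*(1*0) = 3*0 = 0)
B(Q) = 0
I = -273 (I = 13*(-9 - 12) = 13*(-21) = -273)
I - B(-52) = -273 - 1*0 = -273 + 0 = -273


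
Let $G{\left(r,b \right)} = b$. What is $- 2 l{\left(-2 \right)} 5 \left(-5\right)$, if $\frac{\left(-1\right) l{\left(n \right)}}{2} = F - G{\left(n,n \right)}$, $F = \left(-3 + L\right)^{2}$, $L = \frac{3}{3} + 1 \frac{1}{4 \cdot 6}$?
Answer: $- \frac{84025}{144} \approx -583.51$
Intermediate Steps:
$L = \frac{25}{24}$ ($L = 3 \cdot \frac{1}{3} + 1 \cdot \frac{1}{24} = 1 + 1 \cdot \frac{1}{24} = 1 + \frac{1}{24} = \frac{25}{24} \approx 1.0417$)
$F = \frac{2209}{576}$ ($F = \left(-3 + \frac{25}{24}\right)^{2} = \left(- \frac{47}{24}\right)^{2} = \frac{2209}{576} \approx 3.8351$)
$l{\left(n \right)} = - \frac{2209}{288} + 2 n$ ($l{\left(n \right)} = - 2 \left(\frac{2209}{576} - n\right) = - \frac{2209}{288} + 2 n$)
$- 2 l{\left(-2 \right)} 5 \left(-5\right) = - 2 \left(- \frac{2209}{288} + 2 \left(-2\right)\right) 5 \left(-5\right) = - 2 \left(- \frac{2209}{288} - 4\right) \left(-25\right) = \left(-2\right) \left(- \frac{3361}{288}\right) \left(-25\right) = \frac{3361}{144} \left(-25\right) = - \frac{84025}{144}$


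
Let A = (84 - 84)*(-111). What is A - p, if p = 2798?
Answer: -2798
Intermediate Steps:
A = 0 (A = 0*(-111) = 0)
A - p = 0 - 1*2798 = 0 - 2798 = -2798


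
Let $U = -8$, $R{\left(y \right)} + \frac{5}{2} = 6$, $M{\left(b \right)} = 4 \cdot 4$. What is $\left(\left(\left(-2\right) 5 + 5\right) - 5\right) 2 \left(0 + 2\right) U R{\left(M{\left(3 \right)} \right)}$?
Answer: $1120$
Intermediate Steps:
$M{\left(b \right)} = 16$
$R{\left(y \right)} = \frac{7}{2}$ ($R{\left(y \right)} = - \frac{5}{2} + 6 = \frac{7}{2}$)
$\left(\left(\left(-2\right) 5 + 5\right) - 5\right) 2 \left(0 + 2\right) U R{\left(M{\left(3 \right)} \right)} = \left(\left(\left(-2\right) 5 + 5\right) - 5\right) 2 \left(0 + 2\right) \left(-8\right) \frac{7}{2} = \left(\left(-10 + 5\right) - 5\right) 2 \cdot 2 \left(-8\right) \frac{7}{2} = \left(-5 - 5\right) 2 \cdot 2 \left(-8\right) \frac{7}{2} = \left(-10\right) 2 \cdot 2 \left(-8\right) \frac{7}{2} = \left(-20\right) 2 \left(-8\right) \frac{7}{2} = \left(-40\right) \left(-8\right) \frac{7}{2} = 320 \cdot \frac{7}{2} = 1120$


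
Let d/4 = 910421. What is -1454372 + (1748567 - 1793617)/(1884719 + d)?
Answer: -8037445828966/5526403 ≈ -1.4544e+6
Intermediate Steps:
d = 3641684 (d = 4*910421 = 3641684)
-1454372 + (1748567 - 1793617)/(1884719 + d) = -1454372 + (1748567 - 1793617)/(1884719 + 3641684) = -1454372 - 45050/5526403 = -8037445828966/5526403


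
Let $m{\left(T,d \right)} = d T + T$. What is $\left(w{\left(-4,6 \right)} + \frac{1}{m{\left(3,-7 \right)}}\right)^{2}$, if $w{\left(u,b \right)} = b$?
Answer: $\frac{11449}{324} \approx 35.336$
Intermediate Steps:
$m{\left(T,d \right)} = T + T d$ ($m{\left(T,d \right)} = T d + T = T + T d$)
$\left(w{\left(-4,6 \right)} + \frac{1}{m{\left(3,-7 \right)}}\right)^{2} = \left(6 + \frac{1}{3 \left(1 - 7\right)}\right)^{2} = \left(6 + \frac{1}{3 \left(-6\right)}\right)^{2} = \left(6 + \frac{1}{-18}\right)^{2} = \left(6 - \frac{1}{18}\right)^{2} = \left(\frac{107}{18}\right)^{2} = \frac{11449}{324}$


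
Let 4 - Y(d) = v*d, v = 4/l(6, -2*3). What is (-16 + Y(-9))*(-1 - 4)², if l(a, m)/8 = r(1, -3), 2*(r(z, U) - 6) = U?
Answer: -275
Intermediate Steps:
r(z, U) = 6 + U/2
l(a, m) = 36 (l(a, m) = 8*(6 + (½)*(-3)) = 8*(6 - 3/2) = 8*(9/2) = 36)
v = ⅑ (v = 4/36 = 4*(1/36) = ⅑ ≈ 0.11111)
Y(d) = 4 - d/9
(-16 + Y(-9))*(-1 - 4)² = (-16 + (4 - ⅑*(-9)))*(-1 - 4)² = (-16 + (4 + 1))*(-5)² = (-16 + 5)*25 = -11*25 = -275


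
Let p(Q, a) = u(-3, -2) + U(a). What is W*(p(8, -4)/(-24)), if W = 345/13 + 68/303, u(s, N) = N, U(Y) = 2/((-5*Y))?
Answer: 2002961/945360 ≈ 2.1187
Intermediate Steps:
U(Y) = -2/(5*Y) (U(Y) = 2*(-1/(5*Y)) = -2/(5*Y))
p(Q, a) = -2 - 2/(5*a)
W = 105419/3939 (W = 345*(1/13) + 68*(1/303) = 345/13 + 68/303 = 105419/3939 ≈ 26.763)
W*(p(8, -4)/(-24)) = 105419*((-2 - 2/5/(-4))/(-24))/3939 = 105419*((-2 - 2/5*(-1/4))*(-1/24))/3939 = 105419*((-2 + 1/10)*(-1/24))/3939 = 105419*(-19/10*(-1/24))/3939 = (105419/3939)*(19/240) = 2002961/945360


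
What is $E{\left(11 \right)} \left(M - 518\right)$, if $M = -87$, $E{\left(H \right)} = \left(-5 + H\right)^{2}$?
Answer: $-21780$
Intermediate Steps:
$E{\left(11 \right)} \left(M - 518\right) = \left(-5 + 11\right)^{2} \left(-87 - 518\right) = 6^{2} \left(-605\right) = 36 \left(-605\right) = -21780$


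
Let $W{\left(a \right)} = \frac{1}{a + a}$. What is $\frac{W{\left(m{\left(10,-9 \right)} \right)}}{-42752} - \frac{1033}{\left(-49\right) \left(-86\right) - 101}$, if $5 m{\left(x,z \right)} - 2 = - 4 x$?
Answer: $- \frac{3356353451}{13363762176} \approx -0.25115$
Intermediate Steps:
$m{\left(x,z \right)} = \frac{2}{5} - \frac{4 x}{5}$ ($m{\left(x,z \right)} = \frac{2}{5} + \frac{\left(-4\right) x}{5} = \frac{2}{5} - \frac{4 x}{5}$)
$W{\left(a \right)} = \frac{1}{2 a}$
$\frac{W{\left(m{\left(10,-9 \right)} \right)}}{-42752} - \frac{1033}{\left(-49\right) \left(-86\right) - 101} = \frac{\frac{1}{2} \frac{1}{\frac{2}{5} - 8}}{-42752} - \frac{1033}{\left(-49\right) \left(-86\right) - 101} = \frac{1}{2 \left(\frac{2}{5} - 8\right)} \left(- \frac{1}{42752}\right) - \frac{1033}{4214 - 101} = \frac{1}{2 \left(- \frac{38}{5}\right)} \left(- \frac{1}{42752}\right) - \frac{1033}{4113} = \frac{1}{2} \left(- \frac{5}{38}\right) \left(- \frac{1}{42752}\right) - \frac{1033}{4113} = \left(- \frac{5}{76}\right) \left(- \frac{1}{42752}\right) - \frac{1033}{4113} = \frac{5}{3249152} - \frac{1033}{4113} = - \frac{3356353451}{13363762176}$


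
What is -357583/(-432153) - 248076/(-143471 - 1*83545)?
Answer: 1744294907/908385606 ≈ 1.9202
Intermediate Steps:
-357583/(-432153) - 248076/(-143471 - 1*83545) = -357583*(-1/432153) - 248076/(-143471 - 83545) = 357583/432153 - 248076/(-227016) = 357583/432153 - 248076*(-1/227016) = 357583/432153 + 2297/2102 = 1744294907/908385606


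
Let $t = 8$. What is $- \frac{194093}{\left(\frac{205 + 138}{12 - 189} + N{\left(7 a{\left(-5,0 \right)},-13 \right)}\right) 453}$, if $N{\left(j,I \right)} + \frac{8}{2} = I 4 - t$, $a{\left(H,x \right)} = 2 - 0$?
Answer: $\frac{11451487}{1762321} \approx 6.498$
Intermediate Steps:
$a{\left(H,x \right)} = 2$ ($a{\left(H,x \right)} = 2 + 0 = 2$)
$N{\left(j,I \right)} = -12 + 4 I$ ($N{\left(j,I \right)} = -4 + \left(I 4 - 8\right) = -4 + \left(4 I - 8\right) = -4 + \left(-8 + 4 I\right) = -12 + 4 I$)
$- \frac{194093}{\left(\frac{205 + 138}{12 - 189} + N{\left(7 a{\left(-5,0 \right)},-13 \right)}\right) 453} = - \frac{194093}{\left(\frac{205 + 138}{12 - 189} + \left(-12 + 4 \left(-13\right)\right)\right) 453} = - \frac{194093}{\left(\frac{343}{-177} - 64\right) 453} = - \frac{194093}{\left(343 \left(- \frac{1}{177}\right) - 64\right) 453} = - \frac{194093}{\left(- \frac{343}{177} - 64\right) 453} = - \frac{194093}{\left(- \frac{11671}{177}\right) 453} = - \frac{194093}{- \frac{1762321}{59}} = \left(-194093\right) \left(- \frac{59}{1762321}\right) = \frac{11451487}{1762321}$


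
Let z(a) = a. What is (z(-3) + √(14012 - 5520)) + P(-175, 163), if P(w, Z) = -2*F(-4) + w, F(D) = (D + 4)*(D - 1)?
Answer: -178 + 2*√2123 ≈ -85.848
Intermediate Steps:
F(D) = (-1 + D)*(4 + D) (F(D) = (4 + D)*(-1 + D) = (-1 + D)*(4 + D))
P(w, Z) = w (P(w, Z) = -2*(-4 + (-4)² + 3*(-4)) + w = -2*(-4 + 16 - 12) + w = -2*0 + w = 0 + w = w)
(z(-3) + √(14012 - 5520)) + P(-175, 163) = (-3 + √(14012 - 5520)) - 175 = (-3 + √8492) - 175 = (-3 + 2*√2123) - 175 = -178 + 2*√2123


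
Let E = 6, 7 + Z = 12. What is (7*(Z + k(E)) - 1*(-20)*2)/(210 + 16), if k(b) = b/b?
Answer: 41/113 ≈ 0.36283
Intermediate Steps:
Z = 5 (Z = -7 + 12 = 5)
k(b) = 1
(7*(Z + k(E)) - 1*(-20)*2)/(210 + 16) = (7*(5 + 1) - 1*(-20)*2)/(210 + 16) = (7*6 + 20*2)/226 = (42 + 40)*(1/226) = 82*(1/226) = 41/113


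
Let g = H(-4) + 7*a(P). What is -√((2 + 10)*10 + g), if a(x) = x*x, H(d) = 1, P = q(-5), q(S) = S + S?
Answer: -√821 ≈ -28.653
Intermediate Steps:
q(S) = 2*S
P = -10 (P = 2*(-5) = -10)
a(x) = x²
g = 701 (g = 1 + 7*(-10)² = 1 + 7*100 = 1 + 700 = 701)
-√((2 + 10)*10 + g) = -√((2 + 10)*10 + 701) = -√(12*10 + 701) = -√(120 + 701) = -√821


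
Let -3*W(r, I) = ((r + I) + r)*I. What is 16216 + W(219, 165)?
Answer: -16949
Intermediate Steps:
W(r, I) = -I*(I + 2*r)/3 (W(r, I) = -((r + I) + r)*I/3 = -((I + r) + r)*I/3 = -(I + 2*r)*I/3 = -I*(I + 2*r)/3)
16216 + W(219, 165) = 16216 - ⅓*165*(165 + 2*219) = 16216 - ⅓*165*(165 + 438) = 16216 - ⅓*165*603 = 16216 - 33165 = -16949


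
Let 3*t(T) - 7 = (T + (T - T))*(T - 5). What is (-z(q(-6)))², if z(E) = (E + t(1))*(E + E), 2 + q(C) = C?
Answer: 12544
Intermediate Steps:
q(C) = -2 + C
t(T) = 7/3 + T*(-5 + T)/3 (t(T) = 7/3 + ((T + (T - T))*(T - 5))/3 = 7/3 + ((T + 0)*(-5 + T))/3 = 7/3 + (T*(-5 + T))/3 = 7/3 + T*(-5 + T)/3)
z(E) = 2*E*(1 + E) (z(E) = (E + (7/3 - 5/3*1 + (⅓)*1²))*(E + E) = (E + (7/3 - 5/3 + (⅓)*1))*(2*E) = (E + (7/3 - 5/3 + ⅓))*(2*E) = (E + 1)*(2*E) = (1 + E)*(2*E) = 2*E*(1 + E))
(-z(q(-6)))² = (-2*(-2 - 6)*(1 + (-2 - 6)))² = (-2*(-8)*(1 - 8))² = (-2*(-8)*(-7))² = (-1*112)² = (-112)² = 12544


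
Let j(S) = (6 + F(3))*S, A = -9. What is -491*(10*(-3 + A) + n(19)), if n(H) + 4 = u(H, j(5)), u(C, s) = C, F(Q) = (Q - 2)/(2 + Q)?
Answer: 51555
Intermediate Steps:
F(Q) = (-2 + Q)/(2 + Q)
j(S) = 31*S/5 (j(S) = (6 + (-2 + 3)/(2 + 3))*S = (6 + 1/5)*S = (6 + (⅕)*1)*S = (6 + ⅕)*S = 31*S/5)
n(H) = -4 + H
-491*(10*(-3 + A) + n(19)) = -491*(10*(-3 - 9) + (-4 + 19)) = -491*(10*(-12) + 15) = -491*(-120 + 15) = -491*(-105) = 51555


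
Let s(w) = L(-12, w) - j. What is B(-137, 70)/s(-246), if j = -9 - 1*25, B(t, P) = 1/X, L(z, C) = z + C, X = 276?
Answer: -1/61824 ≈ -1.6175e-5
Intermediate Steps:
L(z, C) = C + z
B(t, P) = 1/276
j = -34 (j = -9 - 25 = -34)
s(w) = 22 + w (s(w) = (w - 12) - 1*(-34) = (-12 + w) + 34 = 22 + w)
B(-137, 70)/s(-246) = 1/(276*(22 - 246)) = (1/276)/(-224) = (1/276)*(-1/224) = -1/61824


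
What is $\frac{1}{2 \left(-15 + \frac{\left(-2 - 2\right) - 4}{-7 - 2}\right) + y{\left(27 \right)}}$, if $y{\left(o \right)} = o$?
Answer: $- \frac{9}{11} \approx -0.81818$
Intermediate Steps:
$\frac{1}{2 \left(-15 + \frac{\left(-2 - 2\right) - 4}{-7 - 2}\right) + y{\left(27 \right)}} = \frac{1}{2 \left(-15 + \frac{\left(-2 - 2\right) - 4}{-7 - 2}\right) + 27} = \frac{1}{2 \left(-15 + \frac{\left(-2 - 2\right) - 4}{-9}\right) + 27} = \frac{1}{2 \left(-15 + \left(-4 - 4\right) \left(- \frac{1}{9}\right)\right) + 27} = \frac{1}{2 \left(-15 - - \frac{8}{9}\right) + 27} = \frac{1}{2 \left(-15 + \frac{8}{9}\right) + 27} = \frac{1}{2 \left(- \frac{127}{9}\right) + 27} = \frac{1}{- \frac{254}{9} + 27} = \frac{1}{- \frac{11}{9}} = - \frac{9}{11}$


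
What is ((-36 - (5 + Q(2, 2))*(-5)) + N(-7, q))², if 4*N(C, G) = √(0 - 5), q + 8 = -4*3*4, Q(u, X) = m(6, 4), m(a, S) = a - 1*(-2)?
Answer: 13451/16 + 29*I*√5/2 ≈ 840.69 + 32.423*I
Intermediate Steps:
m(a, S) = 2 + a (m(a, S) = a + 2 = 2 + a)
Q(u, X) = 8 (Q(u, X) = 2 + 6 = 8)
q = -56 (q = -8 - 4*3*4 = -8 - 12*4 = -8 - 48 = -56)
N(C, G) = I*√5/4 (N(C, G) = √(0 - 5)/4 = √(-5)/4 = (I*√5)/4 = I*√5/4)
((-36 - (5 + Q(2, 2))*(-5)) + N(-7, q))² = ((-36 - (5 + 8)*(-5)) + I*√5/4)² = ((-36 - 13*(-5)) + I*√5/4)² = ((-36 - 1*(-65)) + I*√5/4)² = ((-36 + 65) + I*√5/4)² = (29 + I*√5/4)²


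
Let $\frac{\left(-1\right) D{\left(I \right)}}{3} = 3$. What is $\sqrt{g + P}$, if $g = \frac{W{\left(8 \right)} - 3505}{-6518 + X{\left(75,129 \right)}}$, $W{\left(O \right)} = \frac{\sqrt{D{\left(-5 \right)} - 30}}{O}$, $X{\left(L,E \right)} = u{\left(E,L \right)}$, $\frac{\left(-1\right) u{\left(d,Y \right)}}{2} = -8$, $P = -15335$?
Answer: $\frac{\sqrt{-2593118927320 - 3251 i \sqrt{39}}}{13004} \approx 4.8477 \cdot 10^{-7} - 123.83 i$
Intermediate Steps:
$u{\left(d,Y \right)} = 16$ ($u{\left(d,Y \right)} = \left(-2\right) \left(-8\right) = 16$)
$X{\left(L,E \right)} = 16$
$D{\left(I \right)} = -9$ ($D{\left(I \right)} = \left(-3\right) 3 = -9$)
$W{\left(O \right)} = \frac{i \sqrt{39}}{O}$ ($W{\left(O \right)} = \frac{\sqrt{-9 - 30}}{O} = \frac{\sqrt{-39}}{O} = \frac{i \sqrt{39}}{O}$)
$g = \frac{3505}{6502} - \frac{i \sqrt{39}}{52016}$ ($g = \frac{\frac{i \sqrt{39}}{8} - 3505}{-6518 + 16} = \frac{i \sqrt{39} \cdot \frac{1}{8} - 3505}{-6502} = \left(\frac{i \sqrt{39}}{8} - 3505\right) \left(- \frac{1}{6502}\right) = \left(-3505 + \frac{i \sqrt{39}}{8}\right) \left(- \frac{1}{6502}\right) = \frac{3505}{6502} - \frac{i \sqrt{39}}{52016} \approx 0.53907 - 0.00012006 i$)
$\sqrt{g + P} = \sqrt{\left(\frac{3505}{6502} - \frac{i \sqrt{39}}{52016}\right) - 15335} = \sqrt{- \frac{99704665}{6502} - \frac{i \sqrt{39}}{52016}}$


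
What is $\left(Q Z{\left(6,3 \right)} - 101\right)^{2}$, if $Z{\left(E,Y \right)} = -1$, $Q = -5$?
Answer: $9216$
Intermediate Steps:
$\left(Q Z{\left(6,3 \right)} - 101\right)^{2} = \left(\left(-5\right) \left(-1\right) - 101\right)^{2} = \left(5 - 101\right)^{2} = \left(-96\right)^{2} = 9216$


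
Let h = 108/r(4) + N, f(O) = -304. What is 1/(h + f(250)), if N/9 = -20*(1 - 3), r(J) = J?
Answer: 1/83 ≈ 0.012048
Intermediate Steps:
N = 360 (N = 9*(-20*(1 - 3)) = 9*(-20*(-2)) = 9*40 = 360)
h = 387 (h = 108/4 + 360 = 108*(¼) + 360 = 27 + 360 = 387)
1/(h + f(250)) = 1/(387 - 304) = 1/83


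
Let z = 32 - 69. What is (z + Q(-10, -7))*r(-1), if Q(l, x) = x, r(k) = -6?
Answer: 264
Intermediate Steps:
z = -37
(z + Q(-10, -7))*r(-1) = (-37 - 7)*(-6) = -44*(-6) = 264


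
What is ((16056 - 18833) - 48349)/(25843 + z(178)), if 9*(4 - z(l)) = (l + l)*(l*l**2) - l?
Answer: 460134/2007518911 ≈ 0.00022921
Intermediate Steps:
z(l) = 4 - 2*l**4/9 + l/9 (z(l) = 4 - ((l + l)*(l*l**2) - l)/9 = 4 - ((2*l)*l**3 - l)/9 = 4 - (2*l**4 - l)/9 = 4 - (-l + 2*l**4)/9 = 4 + (-2*l**4/9 + l/9) = 4 - 2*l**4/9 + l/9)
((16056 - 18833) - 48349)/(25843 + z(178)) = ((16056 - 18833) - 48349)/(25843 + (4 - 2/9*178**4 + (1/9)*178)) = (-2777 - 48349)/(25843 + (4 - 2/9*1003875856 + 178/9)) = -51126/(25843 + (4 - 2007751712/9 + 178/9)) = -51126/(25843 - 2007751498/9) = -51126/(-2007518911/9) = -51126*(-9/2007518911) = 460134/2007518911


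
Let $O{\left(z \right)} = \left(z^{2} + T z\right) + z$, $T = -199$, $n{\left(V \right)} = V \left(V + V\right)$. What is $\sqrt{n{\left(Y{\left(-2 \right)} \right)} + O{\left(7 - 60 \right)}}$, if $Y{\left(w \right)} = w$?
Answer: $3 \sqrt{1479} \approx 115.37$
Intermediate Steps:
$n{\left(V \right)} = 2 V^{2}$ ($n{\left(V \right)} = V 2 V = 2 V^{2}$)
$O{\left(z \right)} = z^{2} - 198 z$ ($O{\left(z \right)} = \left(z^{2} - 199 z\right) + z = z^{2} - 198 z$)
$\sqrt{n{\left(Y{\left(-2 \right)} \right)} + O{\left(7 - 60 \right)}} = \sqrt{2 \left(-2\right)^{2} + \left(7 - 60\right) \left(-198 + \left(7 - 60\right)\right)} = \sqrt{2 \cdot 4 - 53 \left(-198 - 53\right)} = \sqrt{8 - -13303} = \sqrt{8 + 13303} = \sqrt{13311} = 3 \sqrt{1479}$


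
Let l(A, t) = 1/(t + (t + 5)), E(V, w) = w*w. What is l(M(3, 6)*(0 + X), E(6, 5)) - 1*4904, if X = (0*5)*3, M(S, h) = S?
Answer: -269719/55 ≈ -4904.0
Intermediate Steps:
E(V, w) = w²
X = 0 (X = 0*3 = 0)
l(A, t) = 1/(5 + 2*t) (l(A, t) = 1/(t + (5 + t)) = 1/(5 + 2*t))
l(M(3, 6)*(0 + X), E(6, 5)) - 1*4904 = 1/(5 + 2*5²) - 1*4904 = 1/(5 + 2*25) - 4904 = 1/(5 + 50) - 4904 = 1/55 - 4904 = -269719/55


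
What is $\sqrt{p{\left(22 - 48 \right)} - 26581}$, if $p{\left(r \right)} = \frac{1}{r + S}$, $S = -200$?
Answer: $\frac{i \sqrt{1357651382}}{226} \approx 163.04 i$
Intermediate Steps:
$p{\left(r \right)} = \frac{1}{-200 + r}$ ($p{\left(r \right)} = \frac{1}{r - 200} = \frac{1}{-200 + r}$)
$\sqrt{p{\left(22 - 48 \right)} - 26581} = \sqrt{\frac{1}{-200 + \left(22 - 48\right)} - 26581} = \sqrt{\frac{1}{-200 - 26} - 26581} = \sqrt{\frac{1}{-226} - 26581} = \sqrt{- \frac{1}{226} - 26581} = \sqrt{- \frac{6007307}{226}} = \frac{i \sqrt{1357651382}}{226}$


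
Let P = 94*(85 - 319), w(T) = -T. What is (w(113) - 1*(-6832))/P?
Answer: -6719/21996 ≈ -0.30546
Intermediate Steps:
P = -21996 (P = 94*(-234) = -21996)
(w(113) - 1*(-6832))/P = (-1*113 - 1*(-6832))/(-21996) = (-113 + 6832)*(-1/21996) = 6719*(-1/21996) = -6719/21996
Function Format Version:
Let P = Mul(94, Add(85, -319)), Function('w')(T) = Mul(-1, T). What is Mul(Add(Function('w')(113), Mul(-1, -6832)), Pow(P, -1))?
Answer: Rational(-6719, 21996) ≈ -0.30546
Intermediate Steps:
P = -21996 (P = Mul(94, -234) = -21996)
Mul(Add(Function('w')(113), Mul(-1, -6832)), Pow(P, -1)) = Mul(Add(Mul(-1, 113), Mul(-1, -6832)), Pow(-21996, -1)) = Mul(Add(-113, 6832), Rational(-1, 21996)) = Mul(6719, Rational(-1, 21996)) = Rational(-6719, 21996)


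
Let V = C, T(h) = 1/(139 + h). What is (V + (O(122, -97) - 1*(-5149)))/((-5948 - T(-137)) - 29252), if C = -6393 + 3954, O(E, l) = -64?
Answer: -1764/23467 ≈ -0.075169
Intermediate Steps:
C = -2439
V = -2439
(V + (O(122, -97) - 1*(-5149)))/((-5948 - T(-137)) - 29252) = (-2439 + (-64 - 1*(-5149)))/((-5948 - 1/(139 - 137)) - 29252) = (-2439 + (-64 + 5149))/((-5948 - 1/2) - 29252) = (-2439 + 5085)/((-5948 - 1*1/2) - 29252) = 2646/((-5948 - 1/2) - 29252) = 2646/(-11897/2 - 29252) = 2646/(-70401/2) = 2646*(-2/70401) = -1764/23467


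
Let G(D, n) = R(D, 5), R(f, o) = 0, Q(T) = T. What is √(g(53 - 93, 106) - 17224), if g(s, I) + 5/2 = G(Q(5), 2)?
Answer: I*√68906/2 ≈ 131.25*I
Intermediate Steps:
G(D, n) = 0
g(s, I) = -5/2 (g(s, I) = -5/2 + 0 = -5/2)
√(g(53 - 93, 106) - 17224) = √(-5/2 - 17224) = √(-34453/2) = I*√68906/2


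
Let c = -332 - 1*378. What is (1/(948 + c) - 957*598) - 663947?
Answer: -294223453/238 ≈ -1.2362e+6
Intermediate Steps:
c = -710 (c = -332 - 378 = -710)
(1/(948 + c) - 957*598) - 663947 = (1/(948 - 710) - 957*598) - 663947 = (1/238 - 572286) - 663947 = -136204067/238 - 663947 = -294223453/238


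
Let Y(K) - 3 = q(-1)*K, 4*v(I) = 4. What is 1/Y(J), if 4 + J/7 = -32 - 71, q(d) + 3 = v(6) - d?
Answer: 1/752 ≈ 0.0013298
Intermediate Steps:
v(I) = 1 (v(I) = (¼)*4 = 1)
q(d) = -2 - d (q(d) = -3 + (1 - d) = -2 - d)
J = -749 (J = -28 + 7*(-32 - 71) = -28 + 7*(-103) = -28 - 721 = -749)
Y(K) = 3 - K (Y(K) = 3 + (-2 - 1*(-1))*K = 3 + (-2 + 1)*K = 3 - K)
1/Y(J) = 1/(3 - 1*(-749)) = 1/(3 + 749) = 1/752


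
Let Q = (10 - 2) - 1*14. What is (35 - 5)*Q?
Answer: -180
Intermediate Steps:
Q = -6 (Q = 8 - 14 = -6)
(35 - 5)*Q = (35 - 5)*(-6) = 30*(-6) = -180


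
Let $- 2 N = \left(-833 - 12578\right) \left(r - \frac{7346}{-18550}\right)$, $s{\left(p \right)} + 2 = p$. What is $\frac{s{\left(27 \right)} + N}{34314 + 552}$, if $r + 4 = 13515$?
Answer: $\frac{46684522698}{17965675} \approx 2598.5$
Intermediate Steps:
$r = 13511$ ($r = -4 + 13515 = 13511$)
$s{\left(p \right)} = -2 + p$
$N = \frac{840321176689}{9275}$ ($N = - \frac{\left(-833 - 12578\right) \left(13511 - \frac{7346}{-18550}\right)}{2} = - \frac{\left(-13411\right) \left(13511 - - \frac{3673}{9275}\right)}{2} = - \frac{\left(-13411\right) \left(13511 + \frac{3673}{9275}\right)}{2} = - \frac{\left(-13411\right) \frac{125318198}{9275}}{2} = \left(- \frac{1}{2}\right) \left(- \frac{1680642353378}{9275}\right) = \frac{840321176689}{9275} \approx 9.0601 \cdot 10^{7}$)
$\frac{s{\left(27 \right)} + N}{34314 + 552} = \frac{\left(-2 + 27\right) + \frac{840321176689}{9275}}{34314 + 552} = \frac{25 + \frac{840321176689}{9275}}{34866} = \frac{840321408564}{9275} \cdot \frac{1}{34866} = \frac{46684522698}{17965675}$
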